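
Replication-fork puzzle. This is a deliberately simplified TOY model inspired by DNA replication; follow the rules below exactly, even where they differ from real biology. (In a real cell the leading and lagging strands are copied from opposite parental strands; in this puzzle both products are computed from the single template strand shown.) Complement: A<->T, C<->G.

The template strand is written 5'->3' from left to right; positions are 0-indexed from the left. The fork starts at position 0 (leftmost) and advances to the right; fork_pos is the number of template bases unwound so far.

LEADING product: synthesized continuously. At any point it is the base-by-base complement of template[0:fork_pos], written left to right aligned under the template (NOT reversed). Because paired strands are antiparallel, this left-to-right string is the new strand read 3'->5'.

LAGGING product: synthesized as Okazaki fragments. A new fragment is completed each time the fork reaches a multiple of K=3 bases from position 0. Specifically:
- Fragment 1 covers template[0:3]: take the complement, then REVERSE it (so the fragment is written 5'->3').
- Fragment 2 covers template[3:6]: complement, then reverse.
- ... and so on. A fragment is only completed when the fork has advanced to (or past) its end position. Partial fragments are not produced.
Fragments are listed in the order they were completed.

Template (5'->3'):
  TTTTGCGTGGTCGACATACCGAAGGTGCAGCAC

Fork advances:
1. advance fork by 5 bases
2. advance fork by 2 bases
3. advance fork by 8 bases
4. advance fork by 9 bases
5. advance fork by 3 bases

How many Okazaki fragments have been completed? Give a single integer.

Answer: 9

Derivation:
Step 1: advance 5 -> fork_pos = 0 + 5 = 5. Reached multiple(s) of 3: 3 -> fragment 1 completed (1 total).
Step 2: advance 2 -> fork_pos = 5 + 2 = 7. Reached multiple(s) of 3: 6 -> fragment 2 completed (2 total).
Step 3: advance 8 -> fork_pos = 7 + 8 = 15. Reached multiple(s) of 3: 9, 12, 15 -> fragments 3-5 completed (5 total).
Step 4: advance 9 -> fork_pos = 15 + 9 = 24. Reached multiple(s) of 3: 18, 21, 24 -> fragments 6-8 completed (8 total).
Step 5: advance 3 -> fork_pos = 24 + 3 = 27. Reached multiple(s) of 3: 27 -> fragment 9 completed (9 total).
Check: final fork_pos = 27; the multiples of 3 that are <= 27 are 3..27 -> 27 // 3 = 9 completed fragment(s).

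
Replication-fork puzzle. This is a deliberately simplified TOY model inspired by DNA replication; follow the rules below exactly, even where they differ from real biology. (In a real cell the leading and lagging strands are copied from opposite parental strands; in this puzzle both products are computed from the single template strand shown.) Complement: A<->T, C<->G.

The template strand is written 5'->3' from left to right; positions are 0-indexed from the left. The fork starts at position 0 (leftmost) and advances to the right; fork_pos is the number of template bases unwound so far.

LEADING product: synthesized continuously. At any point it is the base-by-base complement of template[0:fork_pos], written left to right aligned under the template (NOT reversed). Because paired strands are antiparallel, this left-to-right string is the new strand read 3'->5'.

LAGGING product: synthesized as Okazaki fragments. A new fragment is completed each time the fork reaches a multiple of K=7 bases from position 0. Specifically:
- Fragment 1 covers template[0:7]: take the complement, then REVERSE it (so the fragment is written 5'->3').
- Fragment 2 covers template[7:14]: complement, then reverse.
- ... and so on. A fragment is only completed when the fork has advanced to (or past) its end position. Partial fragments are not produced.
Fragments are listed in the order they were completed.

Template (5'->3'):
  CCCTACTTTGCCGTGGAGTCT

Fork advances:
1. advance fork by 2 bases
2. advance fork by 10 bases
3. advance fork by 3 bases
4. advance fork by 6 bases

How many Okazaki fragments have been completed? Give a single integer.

Step 1: advance 2 -> fork_pos = 0 + 2 = 2. Next multiple of 7 is 7 (not reached); still 0 fragment(s).
Step 2: advance 10 -> fork_pos = 2 + 10 = 12. Reached multiple(s) of 7: 7 -> fragment 1 completed (1 total).
Step 3: advance 3 -> fork_pos = 12 + 3 = 15. Reached multiple(s) of 7: 14 -> fragment 2 completed (2 total).
Step 4: advance 6 -> fork_pos = 15 + 6 = 21. Reached multiple(s) of 7: 21 -> fragment 3 completed (3 total).
Check: final fork_pos = 21; the multiples of 7 that are <= 21 are 7..21 -> 21 // 7 = 3 completed fragment(s).

Answer: 3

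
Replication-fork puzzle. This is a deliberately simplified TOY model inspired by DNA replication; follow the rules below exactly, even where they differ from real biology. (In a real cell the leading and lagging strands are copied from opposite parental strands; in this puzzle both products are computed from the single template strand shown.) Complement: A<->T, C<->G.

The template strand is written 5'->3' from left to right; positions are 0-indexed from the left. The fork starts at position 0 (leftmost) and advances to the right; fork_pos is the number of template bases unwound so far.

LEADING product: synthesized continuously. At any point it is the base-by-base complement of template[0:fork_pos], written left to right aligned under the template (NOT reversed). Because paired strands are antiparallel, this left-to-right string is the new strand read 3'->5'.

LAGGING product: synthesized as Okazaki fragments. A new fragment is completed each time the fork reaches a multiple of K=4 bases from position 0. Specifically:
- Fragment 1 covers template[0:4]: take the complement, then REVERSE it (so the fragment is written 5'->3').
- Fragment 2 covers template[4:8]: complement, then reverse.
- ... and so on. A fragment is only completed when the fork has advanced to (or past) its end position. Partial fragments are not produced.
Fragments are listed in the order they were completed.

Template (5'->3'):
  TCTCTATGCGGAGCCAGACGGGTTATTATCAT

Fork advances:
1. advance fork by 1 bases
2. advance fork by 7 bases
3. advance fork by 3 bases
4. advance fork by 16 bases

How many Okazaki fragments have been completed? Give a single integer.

Step 1: advance 1 -> fork_pos = 0 + 1 = 1. Next multiple of 4 is 4 (not reached); still 0 fragment(s).
Step 2: advance 7 -> fork_pos = 1 + 7 = 8. Reached multiple(s) of 4: 4, 8 -> fragments 1-2 completed (2 total).
Step 3: advance 3 -> fork_pos = 8 + 3 = 11. Next multiple of 4 is 12 (not reached); still 2 fragment(s).
Step 4: advance 16 -> fork_pos = 11 + 16 = 27. Reached multiple(s) of 4: 12, 16, 20, 24 -> fragments 3-6 completed (6 total).
Check: final fork_pos = 27; the multiples of 4 that are <= 27 are 4..24 -> 27 // 4 = 6 completed fragment(s).

Answer: 6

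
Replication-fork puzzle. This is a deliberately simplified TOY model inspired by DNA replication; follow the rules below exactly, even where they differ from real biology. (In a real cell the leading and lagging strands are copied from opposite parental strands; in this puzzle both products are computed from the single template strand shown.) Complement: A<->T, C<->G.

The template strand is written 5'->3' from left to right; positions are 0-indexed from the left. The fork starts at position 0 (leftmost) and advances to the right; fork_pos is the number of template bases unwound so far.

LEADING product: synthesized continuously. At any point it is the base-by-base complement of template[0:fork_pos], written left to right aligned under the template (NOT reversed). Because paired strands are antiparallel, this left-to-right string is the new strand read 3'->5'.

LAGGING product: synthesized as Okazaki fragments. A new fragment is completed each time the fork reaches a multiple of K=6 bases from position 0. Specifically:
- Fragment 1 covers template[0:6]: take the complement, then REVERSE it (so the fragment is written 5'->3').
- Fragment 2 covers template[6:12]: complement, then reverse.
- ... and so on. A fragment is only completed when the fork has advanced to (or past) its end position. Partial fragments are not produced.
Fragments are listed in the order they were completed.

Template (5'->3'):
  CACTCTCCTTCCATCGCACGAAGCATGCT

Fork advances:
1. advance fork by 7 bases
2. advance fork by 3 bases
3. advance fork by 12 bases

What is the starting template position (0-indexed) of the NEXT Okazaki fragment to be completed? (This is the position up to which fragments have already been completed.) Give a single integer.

Step 1: advance 7 -> fork_pos = 0 + 7 = 7. Reached multiple(s) of 6: 6 -> fragment 1 completed (1 total).
Step 2: advance 3 -> fork_pos = 7 + 3 = 10. Next multiple of 6 is 12 (not reached); still 1 fragment(s).
Step 3: advance 12 -> fork_pos = 10 + 12 = 22. Reached multiple(s) of 6: 12, 18 -> fragments 2-3 completed (3 total).
3 fragment(s) completed, covering template[0:18] (3 x 6 = 18). The next fragment, fragment 4, covers template[18:24], so it starts at position 18.

Answer: 18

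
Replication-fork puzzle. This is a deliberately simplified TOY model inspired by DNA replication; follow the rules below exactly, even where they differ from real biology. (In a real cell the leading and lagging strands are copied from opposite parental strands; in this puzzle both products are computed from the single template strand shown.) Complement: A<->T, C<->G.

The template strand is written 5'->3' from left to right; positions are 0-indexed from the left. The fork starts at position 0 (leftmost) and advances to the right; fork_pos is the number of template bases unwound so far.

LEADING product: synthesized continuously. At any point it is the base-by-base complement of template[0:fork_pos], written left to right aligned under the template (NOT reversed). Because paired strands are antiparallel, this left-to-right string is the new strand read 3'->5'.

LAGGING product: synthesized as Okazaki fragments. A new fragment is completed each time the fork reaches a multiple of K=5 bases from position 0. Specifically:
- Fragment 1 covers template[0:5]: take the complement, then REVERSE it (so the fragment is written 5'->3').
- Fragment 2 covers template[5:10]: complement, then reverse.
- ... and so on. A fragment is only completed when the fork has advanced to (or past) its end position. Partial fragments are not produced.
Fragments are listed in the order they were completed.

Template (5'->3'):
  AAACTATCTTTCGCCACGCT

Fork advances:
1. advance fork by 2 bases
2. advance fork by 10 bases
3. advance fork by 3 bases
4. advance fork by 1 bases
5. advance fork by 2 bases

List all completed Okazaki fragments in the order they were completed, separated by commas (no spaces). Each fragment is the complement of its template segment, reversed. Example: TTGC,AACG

Answer: AGTTT,AAGAT,GGCGA

Derivation:
Step 1: advance 2 -> fork_pos = 0 + 2 = 2. Next multiple of 5 is 5 (not reached); still 0 fragment(s).
Step 2: advance 10 -> fork_pos = 2 + 10 = 12. Reached multiple(s) of 5: 5, 10 -> fragments 1-2 completed (2 total).
Step 3: advance 3 -> fork_pos = 12 + 3 = 15. Reached multiple(s) of 5: 15 -> fragment 3 completed (3 total).
Step 4: advance 1 -> fork_pos = 15 + 1 = 16. Next multiple of 5 is 20 (not reached); still 3 fragment(s).
Step 5: advance 2 -> fork_pos = 16 + 2 = 18. Next multiple of 5 is 20 (not reached); still 3 fragment(s).
Final fork_pos = 18, so 3 fragment(s) are complete. Build each: template segment -> complement -> reverse.
Fragment 1: template[0:5] = AAACT -> complement TTTGA -> reversed AGTTT
Fragment 2: template[5:10] = ATCTT -> complement TAGAA -> reversed AAGAT
Fragment 3: template[10:15] = TCGCC -> complement AGCGG -> reversed GGCGA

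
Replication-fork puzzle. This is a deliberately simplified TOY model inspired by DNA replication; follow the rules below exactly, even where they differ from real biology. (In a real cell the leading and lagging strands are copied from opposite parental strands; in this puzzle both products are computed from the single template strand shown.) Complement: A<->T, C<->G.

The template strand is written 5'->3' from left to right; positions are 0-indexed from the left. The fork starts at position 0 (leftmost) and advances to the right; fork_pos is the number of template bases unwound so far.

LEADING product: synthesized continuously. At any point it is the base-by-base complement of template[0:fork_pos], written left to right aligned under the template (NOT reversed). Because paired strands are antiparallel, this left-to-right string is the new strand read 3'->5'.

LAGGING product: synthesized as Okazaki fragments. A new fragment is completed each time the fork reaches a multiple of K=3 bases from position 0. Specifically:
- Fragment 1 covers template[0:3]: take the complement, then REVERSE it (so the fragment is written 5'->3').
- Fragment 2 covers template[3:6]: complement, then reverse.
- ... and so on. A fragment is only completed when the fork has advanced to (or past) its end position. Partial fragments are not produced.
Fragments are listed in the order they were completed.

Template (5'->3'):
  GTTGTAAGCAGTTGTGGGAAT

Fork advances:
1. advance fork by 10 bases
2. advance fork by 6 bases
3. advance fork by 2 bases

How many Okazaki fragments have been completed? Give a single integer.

Step 1: advance 10 -> fork_pos = 0 + 10 = 10. Reached multiple(s) of 3: 3, 6, 9 -> fragments 1-3 completed (3 total).
Step 2: advance 6 -> fork_pos = 10 + 6 = 16. Reached multiple(s) of 3: 12, 15 -> fragments 4-5 completed (5 total).
Step 3: advance 2 -> fork_pos = 16 + 2 = 18. Reached multiple(s) of 3: 18 -> fragment 6 completed (6 total).
Check: final fork_pos = 18; the multiples of 3 that are <= 18 are 3..18 -> 18 // 3 = 6 completed fragment(s).

Answer: 6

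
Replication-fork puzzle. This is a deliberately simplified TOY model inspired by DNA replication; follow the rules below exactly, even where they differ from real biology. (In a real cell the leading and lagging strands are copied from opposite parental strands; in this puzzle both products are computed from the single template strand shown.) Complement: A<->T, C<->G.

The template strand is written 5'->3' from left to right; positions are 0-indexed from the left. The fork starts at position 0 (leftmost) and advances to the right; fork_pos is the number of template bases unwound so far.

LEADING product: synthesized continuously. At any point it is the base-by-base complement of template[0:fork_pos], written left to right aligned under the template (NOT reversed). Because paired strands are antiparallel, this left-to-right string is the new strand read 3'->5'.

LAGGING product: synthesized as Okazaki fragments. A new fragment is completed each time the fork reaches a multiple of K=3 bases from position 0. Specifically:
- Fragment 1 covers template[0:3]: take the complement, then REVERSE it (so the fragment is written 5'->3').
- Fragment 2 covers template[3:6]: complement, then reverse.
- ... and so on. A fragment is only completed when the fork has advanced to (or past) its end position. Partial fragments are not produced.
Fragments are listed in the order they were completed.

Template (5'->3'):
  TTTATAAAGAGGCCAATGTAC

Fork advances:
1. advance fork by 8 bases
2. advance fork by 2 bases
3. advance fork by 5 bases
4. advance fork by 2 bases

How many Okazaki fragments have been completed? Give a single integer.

Answer: 5

Derivation:
Step 1: advance 8 -> fork_pos = 0 + 8 = 8. Reached multiple(s) of 3: 3, 6 -> fragments 1-2 completed (2 total).
Step 2: advance 2 -> fork_pos = 8 + 2 = 10. Reached multiple(s) of 3: 9 -> fragment 3 completed (3 total).
Step 3: advance 5 -> fork_pos = 10 + 5 = 15. Reached multiple(s) of 3: 12, 15 -> fragments 4-5 completed (5 total).
Step 4: advance 2 -> fork_pos = 15 + 2 = 17. Next multiple of 3 is 18 (not reached); still 5 fragment(s).
Check: final fork_pos = 17; the multiples of 3 that are <= 17 are 3..15 -> 17 // 3 = 5 completed fragment(s).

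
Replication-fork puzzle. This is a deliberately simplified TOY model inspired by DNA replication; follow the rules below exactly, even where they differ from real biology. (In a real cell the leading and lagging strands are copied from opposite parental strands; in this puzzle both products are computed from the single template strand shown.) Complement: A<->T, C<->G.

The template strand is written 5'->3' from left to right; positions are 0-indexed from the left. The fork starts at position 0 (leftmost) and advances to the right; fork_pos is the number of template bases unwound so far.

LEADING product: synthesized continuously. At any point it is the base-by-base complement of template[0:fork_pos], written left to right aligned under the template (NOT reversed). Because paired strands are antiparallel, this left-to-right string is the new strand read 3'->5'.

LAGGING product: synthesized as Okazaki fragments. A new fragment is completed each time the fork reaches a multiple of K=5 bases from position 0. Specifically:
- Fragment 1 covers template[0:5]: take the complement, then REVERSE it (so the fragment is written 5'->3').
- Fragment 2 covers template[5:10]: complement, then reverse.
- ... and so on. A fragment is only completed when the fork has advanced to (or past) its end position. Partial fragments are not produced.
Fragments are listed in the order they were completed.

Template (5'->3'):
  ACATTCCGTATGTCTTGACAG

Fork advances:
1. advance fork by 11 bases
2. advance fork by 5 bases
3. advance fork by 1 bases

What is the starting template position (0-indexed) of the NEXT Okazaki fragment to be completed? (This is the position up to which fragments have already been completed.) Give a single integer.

Answer: 15

Derivation:
Step 1: advance 11 -> fork_pos = 0 + 11 = 11. Reached multiple(s) of 5: 5, 10 -> fragments 1-2 completed (2 total).
Step 2: advance 5 -> fork_pos = 11 + 5 = 16. Reached multiple(s) of 5: 15 -> fragment 3 completed (3 total).
Step 3: advance 1 -> fork_pos = 16 + 1 = 17. Next multiple of 5 is 20 (not reached); still 3 fragment(s).
3 fragment(s) completed, covering template[0:15] (3 x 5 = 15). The next fragment, fragment 4, covers template[15:20], so it starts at position 15.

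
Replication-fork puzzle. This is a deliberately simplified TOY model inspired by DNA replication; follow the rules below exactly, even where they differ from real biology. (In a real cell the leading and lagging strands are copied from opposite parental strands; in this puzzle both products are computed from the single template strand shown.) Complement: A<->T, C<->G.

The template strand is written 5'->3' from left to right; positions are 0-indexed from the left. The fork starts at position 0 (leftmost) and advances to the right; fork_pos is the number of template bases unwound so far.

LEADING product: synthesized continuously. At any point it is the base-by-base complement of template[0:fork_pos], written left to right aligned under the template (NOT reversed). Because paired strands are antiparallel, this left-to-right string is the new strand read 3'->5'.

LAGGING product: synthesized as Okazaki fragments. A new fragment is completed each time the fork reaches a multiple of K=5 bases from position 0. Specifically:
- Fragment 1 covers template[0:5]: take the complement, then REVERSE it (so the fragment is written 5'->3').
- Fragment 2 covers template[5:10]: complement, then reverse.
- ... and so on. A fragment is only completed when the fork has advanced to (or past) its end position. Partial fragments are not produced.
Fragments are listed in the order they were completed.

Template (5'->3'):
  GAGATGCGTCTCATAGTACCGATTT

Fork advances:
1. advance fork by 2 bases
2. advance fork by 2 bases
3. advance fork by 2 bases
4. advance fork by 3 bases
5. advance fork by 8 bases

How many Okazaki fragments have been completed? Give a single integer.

Step 1: advance 2 -> fork_pos = 0 + 2 = 2. Next multiple of 5 is 5 (not reached); still 0 fragment(s).
Step 2: advance 2 -> fork_pos = 2 + 2 = 4. Next multiple of 5 is 5 (not reached); still 0 fragment(s).
Step 3: advance 2 -> fork_pos = 4 + 2 = 6. Reached multiple(s) of 5: 5 -> fragment 1 completed (1 total).
Step 4: advance 3 -> fork_pos = 6 + 3 = 9. Next multiple of 5 is 10 (not reached); still 1 fragment(s).
Step 5: advance 8 -> fork_pos = 9 + 8 = 17. Reached multiple(s) of 5: 10, 15 -> fragments 2-3 completed (3 total).
Check: final fork_pos = 17; the multiples of 5 that are <= 17 are 5..15 -> 17 // 5 = 3 completed fragment(s).

Answer: 3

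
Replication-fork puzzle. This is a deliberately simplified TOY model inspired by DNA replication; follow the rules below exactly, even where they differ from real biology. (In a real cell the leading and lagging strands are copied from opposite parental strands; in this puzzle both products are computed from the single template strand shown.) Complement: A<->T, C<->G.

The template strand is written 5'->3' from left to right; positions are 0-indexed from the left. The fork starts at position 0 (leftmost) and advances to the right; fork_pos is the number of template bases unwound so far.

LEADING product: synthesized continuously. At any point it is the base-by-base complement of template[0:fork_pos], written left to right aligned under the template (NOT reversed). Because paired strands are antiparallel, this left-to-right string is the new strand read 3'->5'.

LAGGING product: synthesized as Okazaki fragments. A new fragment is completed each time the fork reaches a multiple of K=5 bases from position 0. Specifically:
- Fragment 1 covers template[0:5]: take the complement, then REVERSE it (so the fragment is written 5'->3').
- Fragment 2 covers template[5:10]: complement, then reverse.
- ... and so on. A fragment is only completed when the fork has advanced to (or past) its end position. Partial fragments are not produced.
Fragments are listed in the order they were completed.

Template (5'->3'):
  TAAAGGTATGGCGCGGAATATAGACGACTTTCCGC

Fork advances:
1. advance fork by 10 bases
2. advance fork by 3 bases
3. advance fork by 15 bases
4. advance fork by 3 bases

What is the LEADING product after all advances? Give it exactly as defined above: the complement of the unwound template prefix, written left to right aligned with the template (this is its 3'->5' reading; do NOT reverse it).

Step 1: advance 10 -> fork_pos = 0 + 10 = 10.
Step 2: advance 3 -> fork_pos = 10 + 3 = 13.
Step 3: advance 15 -> fork_pos = 13 + 15 = 28.
Step 4: advance 3 -> fork_pos = 28 + 3 = 31.
Unwound prefix: template[0:31] = TAAAGGTATGGCGCGGAATATAGACGACTTT
Complement it base by base (A<->T, C<->G), keeping left-to-right order:
  [0:5] TAAAG -> ATTTC
  [5:10] GTATG -> CATAC
  [10:15] GCGCG -> CGCGC
  [15:20] GAATA -> CTTAT
  [20:25] TAGAC -> ATCTG
  [25:30] GACTT -> CTGAA
  [30:31] T -> A
Concatenate: ATTTCCATACCGCGCCTTATATCTGCTGAAA (length 31; written aligned with the template, i.e. 3'->5').

Answer: ATTTCCATACCGCGCCTTATATCTGCTGAAA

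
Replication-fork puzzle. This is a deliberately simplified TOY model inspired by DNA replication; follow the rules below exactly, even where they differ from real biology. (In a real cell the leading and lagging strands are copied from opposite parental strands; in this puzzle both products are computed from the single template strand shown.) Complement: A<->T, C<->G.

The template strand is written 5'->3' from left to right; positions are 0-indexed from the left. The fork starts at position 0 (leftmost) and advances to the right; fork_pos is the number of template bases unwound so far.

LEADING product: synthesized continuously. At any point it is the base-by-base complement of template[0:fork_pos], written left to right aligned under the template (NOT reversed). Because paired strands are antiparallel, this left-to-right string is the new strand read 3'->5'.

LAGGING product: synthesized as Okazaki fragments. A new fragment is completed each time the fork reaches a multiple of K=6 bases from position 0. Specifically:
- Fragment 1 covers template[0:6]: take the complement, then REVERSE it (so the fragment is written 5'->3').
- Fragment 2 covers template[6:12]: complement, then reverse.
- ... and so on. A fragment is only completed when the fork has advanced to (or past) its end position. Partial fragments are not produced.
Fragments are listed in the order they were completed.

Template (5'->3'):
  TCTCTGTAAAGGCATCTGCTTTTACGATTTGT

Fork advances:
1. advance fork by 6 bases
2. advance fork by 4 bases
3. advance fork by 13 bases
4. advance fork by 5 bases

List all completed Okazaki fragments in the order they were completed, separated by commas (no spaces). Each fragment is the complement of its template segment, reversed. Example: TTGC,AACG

Answer: CAGAGA,CCTTTA,CAGATG,TAAAAG

Derivation:
Step 1: advance 6 -> fork_pos = 0 + 6 = 6. Reached multiple(s) of 6: 6 -> fragment 1 completed (1 total).
Step 2: advance 4 -> fork_pos = 6 + 4 = 10. Next multiple of 6 is 12 (not reached); still 1 fragment(s).
Step 3: advance 13 -> fork_pos = 10 + 13 = 23. Reached multiple(s) of 6: 12, 18 -> fragments 2-3 completed (3 total).
Step 4: advance 5 -> fork_pos = 23 + 5 = 28. Reached multiple(s) of 6: 24 -> fragment 4 completed (4 total).
Final fork_pos = 28, so 4 fragment(s) are complete. Build each: template segment -> complement -> reverse.
Fragment 1: template[0:6] = TCTCTG -> complement AGAGAC -> reversed CAGAGA
Fragment 2: template[6:12] = TAAAGG -> complement ATTTCC -> reversed CCTTTA
Fragment 3: template[12:18] = CATCTG -> complement GTAGAC -> reversed CAGATG
Fragment 4: template[18:24] = CTTTTA -> complement GAAAAT -> reversed TAAAAG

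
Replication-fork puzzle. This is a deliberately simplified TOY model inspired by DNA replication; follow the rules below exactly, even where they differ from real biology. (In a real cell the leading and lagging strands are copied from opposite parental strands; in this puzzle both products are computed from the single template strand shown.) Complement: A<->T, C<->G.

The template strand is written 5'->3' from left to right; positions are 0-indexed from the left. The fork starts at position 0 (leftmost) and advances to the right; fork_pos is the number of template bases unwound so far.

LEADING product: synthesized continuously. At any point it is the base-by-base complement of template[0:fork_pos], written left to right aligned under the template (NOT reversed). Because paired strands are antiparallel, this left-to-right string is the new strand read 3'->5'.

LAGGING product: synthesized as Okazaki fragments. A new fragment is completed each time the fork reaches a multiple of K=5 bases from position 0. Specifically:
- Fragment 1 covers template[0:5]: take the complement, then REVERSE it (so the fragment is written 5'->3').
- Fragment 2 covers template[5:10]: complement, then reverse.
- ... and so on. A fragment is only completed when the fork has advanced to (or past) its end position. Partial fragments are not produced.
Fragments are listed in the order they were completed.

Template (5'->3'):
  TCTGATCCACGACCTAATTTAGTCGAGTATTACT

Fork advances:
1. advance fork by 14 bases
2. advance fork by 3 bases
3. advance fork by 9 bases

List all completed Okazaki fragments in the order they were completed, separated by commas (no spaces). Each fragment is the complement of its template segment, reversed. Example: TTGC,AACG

Answer: TCAGA,GTGGA,AGGTC,AAATT,CGACT

Derivation:
Step 1: advance 14 -> fork_pos = 0 + 14 = 14. Reached multiple(s) of 5: 5, 10 -> fragments 1-2 completed (2 total).
Step 2: advance 3 -> fork_pos = 14 + 3 = 17. Reached multiple(s) of 5: 15 -> fragment 3 completed (3 total).
Step 3: advance 9 -> fork_pos = 17 + 9 = 26. Reached multiple(s) of 5: 20, 25 -> fragments 4-5 completed (5 total).
Final fork_pos = 26, so 5 fragment(s) are complete. Build each: template segment -> complement -> reverse.
Fragment 1: template[0:5] = TCTGA -> complement AGACT -> reversed TCAGA
Fragment 2: template[5:10] = TCCAC -> complement AGGTG -> reversed GTGGA
Fragment 3: template[10:15] = GACCT -> complement CTGGA -> reversed AGGTC
Fragment 4: template[15:20] = AATTT -> complement TTAAA -> reversed AAATT
Fragment 5: template[20:25] = AGTCG -> complement TCAGC -> reversed CGACT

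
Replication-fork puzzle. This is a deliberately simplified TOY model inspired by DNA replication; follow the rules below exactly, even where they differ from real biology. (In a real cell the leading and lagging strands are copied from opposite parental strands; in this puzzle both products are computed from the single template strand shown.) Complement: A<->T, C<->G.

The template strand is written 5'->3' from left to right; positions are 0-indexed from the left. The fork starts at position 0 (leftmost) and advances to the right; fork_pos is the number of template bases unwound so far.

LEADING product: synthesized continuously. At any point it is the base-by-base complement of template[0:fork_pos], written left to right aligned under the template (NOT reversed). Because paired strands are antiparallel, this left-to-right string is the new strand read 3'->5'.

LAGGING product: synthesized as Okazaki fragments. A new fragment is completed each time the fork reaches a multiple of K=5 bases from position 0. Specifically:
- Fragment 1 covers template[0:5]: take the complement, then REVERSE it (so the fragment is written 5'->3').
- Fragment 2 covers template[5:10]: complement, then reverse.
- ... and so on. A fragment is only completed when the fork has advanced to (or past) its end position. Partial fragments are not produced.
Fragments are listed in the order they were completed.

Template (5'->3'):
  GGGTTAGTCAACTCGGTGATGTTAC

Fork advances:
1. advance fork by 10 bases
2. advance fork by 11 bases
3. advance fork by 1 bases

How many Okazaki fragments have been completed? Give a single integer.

Answer: 4

Derivation:
Step 1: advance 10 -> fork_pos = 0 + 10 = 10. Reached multiple(s) of 5: 5, 10 -> fragments 1-2 completed (2 total).
Step 2: advance 11 -> fork_pos = 10 + 11 = 21. Reached multiple(s) of 5: 15, 20 -> fragments 3-4 completed (4 total).
Step 3: advance 1 -> fork_pos = 21 + 1 = 22. Next multiple of 5 is 25 (not reached); still 4 fragment(s).
Check: final fork_pos = 22; the multiples of 5 that are <= 22 are 5..20 -> 22 // 5 = 4 completed fragment(s).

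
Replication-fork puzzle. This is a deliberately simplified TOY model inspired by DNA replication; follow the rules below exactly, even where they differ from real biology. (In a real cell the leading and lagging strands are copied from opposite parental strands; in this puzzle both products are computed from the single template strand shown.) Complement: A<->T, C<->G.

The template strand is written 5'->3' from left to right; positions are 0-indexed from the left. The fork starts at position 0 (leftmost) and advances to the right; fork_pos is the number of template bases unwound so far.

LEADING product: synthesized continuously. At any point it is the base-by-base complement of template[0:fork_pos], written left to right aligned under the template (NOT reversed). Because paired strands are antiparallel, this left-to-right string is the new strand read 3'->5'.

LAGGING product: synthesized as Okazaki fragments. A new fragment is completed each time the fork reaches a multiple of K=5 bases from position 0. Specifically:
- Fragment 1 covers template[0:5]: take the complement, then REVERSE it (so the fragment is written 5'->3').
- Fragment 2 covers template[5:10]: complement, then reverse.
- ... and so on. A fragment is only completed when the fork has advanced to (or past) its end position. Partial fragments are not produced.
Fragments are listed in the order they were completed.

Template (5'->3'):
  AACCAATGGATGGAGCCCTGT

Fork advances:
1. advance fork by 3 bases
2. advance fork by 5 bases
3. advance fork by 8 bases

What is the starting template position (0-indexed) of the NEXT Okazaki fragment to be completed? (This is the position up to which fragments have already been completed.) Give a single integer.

Answer: 15

Derivation:
Step 1: advance 3 -> fork_pos = 0 + 3 = 3. Next multiple of 5 is 5 (not reached); still 0 fragment(s).
Step 2: advance 5 -> fork_pos = 3 + 5 = 8. Reached multiple(s) of 5: 5 -> fragment 1 completed (1 total).
Step 3: advance 8 -> fork_pos = 8 + 8 = 16. Reached multiple(s) of 5: 10, 15 -> fragments 2-3 completed (3 total).
3 fragment(s) completed, covering template[0:15] (3 x 5 = 15). The next fragment, fragment 4, covers template[15:20], so it starts at position 15.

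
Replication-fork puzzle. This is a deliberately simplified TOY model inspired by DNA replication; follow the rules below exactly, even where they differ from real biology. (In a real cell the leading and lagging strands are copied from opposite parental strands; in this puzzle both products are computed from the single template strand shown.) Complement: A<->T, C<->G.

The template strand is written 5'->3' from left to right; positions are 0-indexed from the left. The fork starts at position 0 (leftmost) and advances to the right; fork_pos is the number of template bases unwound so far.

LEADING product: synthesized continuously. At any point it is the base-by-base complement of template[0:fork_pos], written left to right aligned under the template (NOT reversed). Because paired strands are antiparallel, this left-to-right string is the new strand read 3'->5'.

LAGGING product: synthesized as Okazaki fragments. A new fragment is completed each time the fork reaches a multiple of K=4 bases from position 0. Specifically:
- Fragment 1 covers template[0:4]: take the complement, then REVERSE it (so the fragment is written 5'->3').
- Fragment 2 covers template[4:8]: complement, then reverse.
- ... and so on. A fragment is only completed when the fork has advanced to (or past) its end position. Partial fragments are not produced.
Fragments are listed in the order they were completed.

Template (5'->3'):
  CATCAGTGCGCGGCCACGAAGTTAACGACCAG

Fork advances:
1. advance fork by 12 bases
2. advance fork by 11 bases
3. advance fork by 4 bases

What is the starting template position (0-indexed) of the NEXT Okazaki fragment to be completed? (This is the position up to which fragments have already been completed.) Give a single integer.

Answer: 24

Derivation:
Step 1: advance 12 -> fork_pos = 0 + 12 = 12. Reached multiple(s) of 4: 4, 8, 12 -> fragments 1-3 completed (3 total).
Step 2: advance 11 -> fork_pos = 12 + 11 = 23. Reached multiple(s) of 4: 16, 20 -> fragments 4-5 completed (5 total).
Step 3: advance 4 -> fork_pos = 23 + 4 = 27. Reached multiple(s) of 4: 24 -> fragment 6 completed (6 total).
6 fragment(s) completed, covering template[0:24] (6 x 4 = 24). The next fragment, fragment 7, covers template[24:28], so it starts at position 24.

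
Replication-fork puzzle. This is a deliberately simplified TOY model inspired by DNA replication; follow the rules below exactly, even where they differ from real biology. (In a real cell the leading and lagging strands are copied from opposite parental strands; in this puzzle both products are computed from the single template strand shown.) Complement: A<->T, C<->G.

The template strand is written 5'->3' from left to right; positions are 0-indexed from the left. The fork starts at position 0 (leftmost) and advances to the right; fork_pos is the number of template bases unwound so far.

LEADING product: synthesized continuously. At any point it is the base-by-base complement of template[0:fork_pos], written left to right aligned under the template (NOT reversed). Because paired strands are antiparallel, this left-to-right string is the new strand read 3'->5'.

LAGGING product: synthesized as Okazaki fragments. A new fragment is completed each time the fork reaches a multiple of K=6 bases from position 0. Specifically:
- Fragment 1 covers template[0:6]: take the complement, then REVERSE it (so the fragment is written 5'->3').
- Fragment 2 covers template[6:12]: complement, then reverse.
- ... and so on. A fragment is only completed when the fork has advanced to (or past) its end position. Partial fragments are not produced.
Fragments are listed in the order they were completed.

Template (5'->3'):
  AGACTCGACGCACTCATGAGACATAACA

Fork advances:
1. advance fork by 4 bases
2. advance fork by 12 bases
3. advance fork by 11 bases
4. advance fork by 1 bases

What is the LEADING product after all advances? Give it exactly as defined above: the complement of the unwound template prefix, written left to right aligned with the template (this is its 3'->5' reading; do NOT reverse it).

Step 1: advance 4 -> fork_pos = 0 + 4 = 4.
Step 2: advance 12 -> fork_pos = 4 + 12 = 16.
Step 3: advance 11 -> fork_pos = 16 + 11 = 27.
Step 4: advance 1 -> fork_pos = 27 + 1 = 28.
Unwound prefix: template[0:28] = AGACTCGACGCACTCATGAGACATAACA
Complement it base by base (A<->T, C<->G), keeping left-to-right order:
  [0:5] AGACT -> TCTGA
  [5:10] CGACG -> GCTGC
  [10:15] CACTC -> GTGAG
  [15:20] ATGAG -> TACTC
  [20:25] ACATA -> TGTAT
  [25:28] ACA -> TGT
Concatenate: TCTGAGCTGCGTGAGTACTCTGTATTGT (length 28; written aligned with the template, i.e. 3'->5').

Answer: TCTGAGCTGCGTGAGTACTCTGTATTGT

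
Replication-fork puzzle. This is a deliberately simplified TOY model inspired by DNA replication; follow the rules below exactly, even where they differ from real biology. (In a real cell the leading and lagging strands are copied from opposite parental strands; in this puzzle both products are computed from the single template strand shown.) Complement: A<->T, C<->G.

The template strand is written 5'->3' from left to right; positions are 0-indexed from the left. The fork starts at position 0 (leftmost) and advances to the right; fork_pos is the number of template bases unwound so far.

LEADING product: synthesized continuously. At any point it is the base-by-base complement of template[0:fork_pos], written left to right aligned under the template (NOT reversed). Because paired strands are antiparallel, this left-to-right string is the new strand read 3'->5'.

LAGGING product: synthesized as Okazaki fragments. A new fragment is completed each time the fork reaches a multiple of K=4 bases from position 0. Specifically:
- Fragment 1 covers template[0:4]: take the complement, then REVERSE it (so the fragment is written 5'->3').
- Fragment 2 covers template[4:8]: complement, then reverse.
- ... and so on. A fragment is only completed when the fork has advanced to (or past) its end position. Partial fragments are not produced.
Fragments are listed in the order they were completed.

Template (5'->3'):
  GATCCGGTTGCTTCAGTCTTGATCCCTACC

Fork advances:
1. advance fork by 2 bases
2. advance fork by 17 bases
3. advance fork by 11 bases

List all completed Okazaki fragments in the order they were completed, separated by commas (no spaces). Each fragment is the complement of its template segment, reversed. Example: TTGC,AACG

Answer: GATC,ACCG,AGCA,CTGA,AAGA,GATC,TAGG

Derivation:
Step 1: advance 2 -> fork_pos = 0 + 2 = 2. Next multiple of 4 is 4 (not reached); still 0 fragment(s).
Step 2: advance 17 -> fork_pos = 2 + 17 = 19. Reached multiple(s) of 4: 4, 8, 12, 16 -> fragments 1-4 completed (4 total).
Step 3: advance 11 -> fork_pos = 19 + 11 = 30. Reached multiple(s) of 4: 20, 24, 28 -> fragments 5-7 completed (7 total).
Final fork_pos = 30, so 7 fragment(s) are complete. Build each: template segment -> complement -> reverse.
Fragment 1: template[0:4] = GATC -> complement CTAG -> reversed GATC
Fragment 2: template[4:8] = CGGT -> complement GCCA -> reversed ACCG
Fragment 3: template[8:12] = TGCT -> complement ACGA -> reversed AGCA
Fragment 4: template[12:16] = TCAG -> complement AGTC -> reversed CTGA
Fragment 5: template[16:20] = TCTT -> complement AGAA -> reversed AAGA
Fragment 6: template[20:24] = GATC -> complement CTAG -> reversed GATC
Fragment 7: template[24:28] = CCTA -> complement GGAT -> reversed TAGG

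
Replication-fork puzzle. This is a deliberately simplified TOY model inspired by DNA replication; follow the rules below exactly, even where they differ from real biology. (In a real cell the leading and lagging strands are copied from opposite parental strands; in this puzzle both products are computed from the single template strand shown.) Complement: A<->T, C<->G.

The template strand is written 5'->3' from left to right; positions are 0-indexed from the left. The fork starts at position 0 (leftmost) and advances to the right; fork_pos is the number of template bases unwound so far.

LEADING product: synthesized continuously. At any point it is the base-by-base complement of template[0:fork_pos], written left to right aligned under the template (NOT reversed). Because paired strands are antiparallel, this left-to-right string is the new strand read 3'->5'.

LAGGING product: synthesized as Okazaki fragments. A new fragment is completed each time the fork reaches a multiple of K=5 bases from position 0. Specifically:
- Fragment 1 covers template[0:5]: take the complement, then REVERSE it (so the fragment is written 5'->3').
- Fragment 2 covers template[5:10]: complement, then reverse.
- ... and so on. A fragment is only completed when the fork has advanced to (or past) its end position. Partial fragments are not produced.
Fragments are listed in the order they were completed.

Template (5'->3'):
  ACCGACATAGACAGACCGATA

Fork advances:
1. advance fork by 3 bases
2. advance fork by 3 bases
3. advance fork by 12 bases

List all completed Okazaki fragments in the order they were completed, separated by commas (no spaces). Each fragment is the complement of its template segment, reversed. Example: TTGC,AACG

Answer: TCGGT,CTATG,TCTGT

Derivation:
Step 1: advance 3 -> fork_pos = 0 + 3 = 3. Next multiple of 5 is 5 (not reached); still 0 fragment(s).
Step 2: advance 3 -> fork_pos = 3 + 3 = 6. Reached multiple(s) of 5: 5 -> fragment 1 completed (1 total).
Step 3: advance 12 -> fork_pos = 6 + 12 = 18. Reached multiple(s) of 5: 10, 15 -> fragments 2-3 completed (3 total).
Final fork_pos = 18, so 3 fragment(s) are complete. Build each: template segment -> complement -> reverse.
Fragment 1: template[0:5] = ACCGA -> complement TGGCT -> reversed TCGGT
Fragment 2: template[5:10] = CATAG -> complement GTATC -> reversed CTATG
Fragment 3: template[10:15] = ACAGA -> complement TGTCT -> reversed TCTGT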